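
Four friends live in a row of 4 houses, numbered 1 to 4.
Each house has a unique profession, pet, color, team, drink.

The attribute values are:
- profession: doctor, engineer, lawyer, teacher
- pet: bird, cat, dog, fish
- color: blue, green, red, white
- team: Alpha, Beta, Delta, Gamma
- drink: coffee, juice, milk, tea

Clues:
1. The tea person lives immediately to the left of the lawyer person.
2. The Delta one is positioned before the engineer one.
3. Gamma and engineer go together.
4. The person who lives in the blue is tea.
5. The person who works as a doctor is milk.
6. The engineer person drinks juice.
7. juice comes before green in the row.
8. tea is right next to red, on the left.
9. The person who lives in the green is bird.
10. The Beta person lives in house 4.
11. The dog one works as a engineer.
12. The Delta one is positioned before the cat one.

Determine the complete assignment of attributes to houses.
Solution:

House | Profession | Pet | Color | Team | Drink
-----------------------------------------------
  1   | teacher | fish | blue | Delta | tea
  2   | lawyer | cat | red | Alpha | coffee
  3   | engineer | dog | white | Gamma | juice
  4   | doctor | bird | green | Beta | milk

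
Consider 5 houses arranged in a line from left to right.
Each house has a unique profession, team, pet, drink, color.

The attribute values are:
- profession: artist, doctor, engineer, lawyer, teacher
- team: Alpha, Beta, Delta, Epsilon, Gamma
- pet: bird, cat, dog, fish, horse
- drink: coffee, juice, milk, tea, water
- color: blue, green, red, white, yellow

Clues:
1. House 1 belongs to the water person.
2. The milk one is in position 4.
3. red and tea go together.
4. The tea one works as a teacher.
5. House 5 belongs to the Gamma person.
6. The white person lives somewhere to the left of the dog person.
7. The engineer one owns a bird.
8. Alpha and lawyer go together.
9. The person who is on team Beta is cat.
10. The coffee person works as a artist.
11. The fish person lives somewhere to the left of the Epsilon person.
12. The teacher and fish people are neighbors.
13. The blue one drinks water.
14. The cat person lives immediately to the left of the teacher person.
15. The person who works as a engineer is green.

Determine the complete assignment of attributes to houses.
Solution:

House | Profession | Team | Pet | Drink | Color
-----------------------------------------------
  1   | doctor | Beta | cat | water | blue
  2   | teacher | Delta | horse | tea | red
  3   | lawyer | Alpha | fish | juice | white
  4   | engineer | Epsilon | bird | milk | green
  5   | artist | Gamma | dog | coffee | yellow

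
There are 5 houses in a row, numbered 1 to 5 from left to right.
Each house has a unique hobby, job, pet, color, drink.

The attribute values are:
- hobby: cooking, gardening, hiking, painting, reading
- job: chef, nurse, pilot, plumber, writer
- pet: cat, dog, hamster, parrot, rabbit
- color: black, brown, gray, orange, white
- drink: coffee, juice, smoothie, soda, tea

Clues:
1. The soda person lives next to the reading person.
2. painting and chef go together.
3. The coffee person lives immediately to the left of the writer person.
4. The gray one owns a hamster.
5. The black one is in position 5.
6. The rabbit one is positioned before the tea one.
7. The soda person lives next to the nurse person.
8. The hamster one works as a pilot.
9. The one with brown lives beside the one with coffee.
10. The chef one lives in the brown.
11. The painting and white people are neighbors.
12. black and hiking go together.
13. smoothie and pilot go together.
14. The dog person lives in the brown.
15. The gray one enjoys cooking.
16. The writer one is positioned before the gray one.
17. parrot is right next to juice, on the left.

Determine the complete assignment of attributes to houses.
Solution:

House | Hobby | Job | Pet | Color | Drink
-----------------------------------------
  1   | painting | chef | dog | brown | soda
  2   | reading | nurse | parrot | white | coffee
  3   | gardening | writer | rabbit | orange | juice
  4   | cooking | pilot | hamster | gray | smoothie
  5   | hiking | plumber | cat | black | tea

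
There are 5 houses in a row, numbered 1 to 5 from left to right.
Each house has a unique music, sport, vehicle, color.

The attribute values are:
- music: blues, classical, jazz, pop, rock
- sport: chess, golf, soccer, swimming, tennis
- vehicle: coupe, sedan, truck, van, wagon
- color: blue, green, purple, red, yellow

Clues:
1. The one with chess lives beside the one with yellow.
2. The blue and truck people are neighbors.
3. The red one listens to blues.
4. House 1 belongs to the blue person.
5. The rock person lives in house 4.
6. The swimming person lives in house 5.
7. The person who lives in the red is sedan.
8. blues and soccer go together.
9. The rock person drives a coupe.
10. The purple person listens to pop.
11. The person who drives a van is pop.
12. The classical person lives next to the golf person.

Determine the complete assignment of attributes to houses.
Solution:

House | Music | Sport | Vehicle | Color
---------------------------------------
  1   | classical | chess | wagon | blue
  2   | jazz | golf | truck | yellow
  3   | blues | soccer | sedan | red
  4   | rock | tennis | coupe | green
  5   | pop | swimming | van | purple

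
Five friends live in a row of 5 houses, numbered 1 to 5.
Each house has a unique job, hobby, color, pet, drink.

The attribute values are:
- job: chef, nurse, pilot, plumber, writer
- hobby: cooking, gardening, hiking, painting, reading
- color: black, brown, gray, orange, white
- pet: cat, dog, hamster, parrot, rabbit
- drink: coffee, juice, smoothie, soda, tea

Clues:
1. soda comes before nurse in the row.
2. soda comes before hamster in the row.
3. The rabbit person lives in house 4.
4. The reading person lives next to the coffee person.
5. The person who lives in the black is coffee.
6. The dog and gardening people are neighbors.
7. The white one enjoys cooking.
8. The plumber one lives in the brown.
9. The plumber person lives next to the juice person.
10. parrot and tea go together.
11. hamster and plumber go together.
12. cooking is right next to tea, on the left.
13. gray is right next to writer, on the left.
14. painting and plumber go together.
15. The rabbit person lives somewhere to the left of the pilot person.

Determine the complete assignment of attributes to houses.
Solution:

House | Job | Hobby | Color | Pet | Drink
-----------------------------------------
  1   | chef | reading | gray | dog | soda
  2   | writer | gardening | black | cat | coffee
  3   | plumber | painting | brown | hamster | smoothie
  4   | nurse | cooking | white | rabbit | juice
  5   | pilot | hiking | orange | parrot | tea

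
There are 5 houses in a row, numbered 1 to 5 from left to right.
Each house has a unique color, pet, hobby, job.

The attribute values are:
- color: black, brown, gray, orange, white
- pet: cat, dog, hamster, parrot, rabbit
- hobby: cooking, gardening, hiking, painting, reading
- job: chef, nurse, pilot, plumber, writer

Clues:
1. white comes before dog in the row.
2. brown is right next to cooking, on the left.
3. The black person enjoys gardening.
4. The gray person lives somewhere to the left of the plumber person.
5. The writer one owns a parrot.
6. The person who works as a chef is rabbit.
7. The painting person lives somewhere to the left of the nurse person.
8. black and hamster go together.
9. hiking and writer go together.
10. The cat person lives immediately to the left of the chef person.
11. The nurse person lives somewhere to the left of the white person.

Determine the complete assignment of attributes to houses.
Solution:

House | Color | Pet | Hobby | Job
---------------------------------
  1   | brown | cat | painting | pilot
  2   | gray | rabbit | cooking | chef
  3   | black | hamster | gardening | nurse
  4   | white | parrot | hiking | writer
  5   | orange | dog | reading | plumber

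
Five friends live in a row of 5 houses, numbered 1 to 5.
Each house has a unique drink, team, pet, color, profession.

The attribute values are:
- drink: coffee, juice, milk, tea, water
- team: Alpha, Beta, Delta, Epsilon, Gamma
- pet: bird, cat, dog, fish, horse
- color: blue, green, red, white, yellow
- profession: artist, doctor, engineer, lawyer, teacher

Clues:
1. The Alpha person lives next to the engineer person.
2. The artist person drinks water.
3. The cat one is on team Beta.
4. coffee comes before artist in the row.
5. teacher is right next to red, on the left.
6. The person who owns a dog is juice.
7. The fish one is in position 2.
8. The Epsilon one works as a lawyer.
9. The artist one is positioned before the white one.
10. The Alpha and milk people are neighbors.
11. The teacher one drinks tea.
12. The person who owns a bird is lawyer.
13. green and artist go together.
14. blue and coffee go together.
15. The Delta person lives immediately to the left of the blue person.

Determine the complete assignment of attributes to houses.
Solution:

House | Drink | Team | Pet | Color | Profession
-----------------------------------------------
  1   | tea | Alpha | horse | yellow | teacher
  2   | milk | Delta | fish | red | engineer
  3   | coffee | Epsilon | bird | blue | lawyer
  4   | water | Beta | cat | green | artist
  5   | juice | Gamma | dog | white | doctor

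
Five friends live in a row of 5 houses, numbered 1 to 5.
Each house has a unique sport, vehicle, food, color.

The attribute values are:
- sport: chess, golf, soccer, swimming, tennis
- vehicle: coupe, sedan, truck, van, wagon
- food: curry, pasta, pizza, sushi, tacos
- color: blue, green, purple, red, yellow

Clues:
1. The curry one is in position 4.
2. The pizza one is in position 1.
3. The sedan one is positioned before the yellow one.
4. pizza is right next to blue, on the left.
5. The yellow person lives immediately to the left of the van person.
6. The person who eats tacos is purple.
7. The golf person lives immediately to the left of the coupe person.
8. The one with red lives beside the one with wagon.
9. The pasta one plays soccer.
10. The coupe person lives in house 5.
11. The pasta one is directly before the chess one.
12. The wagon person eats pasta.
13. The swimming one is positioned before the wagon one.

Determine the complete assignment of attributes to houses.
Solution:

House | Sport | Vehicle | Food | Color
--------------------------------------
  1   | swimming | sedan | pizza | red
  2   | soccer | wagon | pasta | blue
  3   | chess | truck | sushi | yellow
  4   | golf | van | curry | green
  5   | tennis | coupe | tacos | purple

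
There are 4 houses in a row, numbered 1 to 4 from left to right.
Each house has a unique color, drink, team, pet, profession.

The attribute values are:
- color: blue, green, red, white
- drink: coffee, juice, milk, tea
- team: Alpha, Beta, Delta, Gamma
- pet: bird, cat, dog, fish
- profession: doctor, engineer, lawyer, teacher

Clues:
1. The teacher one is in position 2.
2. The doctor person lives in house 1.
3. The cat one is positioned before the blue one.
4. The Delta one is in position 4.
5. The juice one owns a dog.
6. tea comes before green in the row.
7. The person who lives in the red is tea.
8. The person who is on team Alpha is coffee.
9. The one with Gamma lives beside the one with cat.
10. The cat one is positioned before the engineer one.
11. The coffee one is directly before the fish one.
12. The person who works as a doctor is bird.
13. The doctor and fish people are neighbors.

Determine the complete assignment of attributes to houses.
Solution:

House | Color | Drink | Team | Pet | Profession
-----------------------------------------------
  1   | white | coffee | Alpha | bird | doctor
  2   | red | tea | Gamma | fish | teacher
  3   | green | milk | Beta | cat | lawyer
  4   | blue | juice | Delta | dog | engineer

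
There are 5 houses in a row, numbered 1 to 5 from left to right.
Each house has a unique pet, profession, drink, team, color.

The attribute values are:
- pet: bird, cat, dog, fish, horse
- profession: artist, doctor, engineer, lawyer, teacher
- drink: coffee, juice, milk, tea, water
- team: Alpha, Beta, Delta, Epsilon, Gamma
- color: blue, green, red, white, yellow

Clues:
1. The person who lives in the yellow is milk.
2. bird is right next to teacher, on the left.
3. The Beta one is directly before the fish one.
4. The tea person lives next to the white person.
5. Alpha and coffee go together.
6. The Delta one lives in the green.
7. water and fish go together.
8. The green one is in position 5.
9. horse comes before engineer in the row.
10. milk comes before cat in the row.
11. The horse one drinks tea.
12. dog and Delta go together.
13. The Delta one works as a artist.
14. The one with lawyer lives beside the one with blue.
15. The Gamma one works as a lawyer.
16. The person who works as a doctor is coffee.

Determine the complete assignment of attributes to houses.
Solution:

House | Pet | Profession | Drink | Team | Color
-----------------------------------------------
  1   | bird | lawyer | milk | Gamma | yellow
  2   | horse | teacher | tea | Beta | blue
  3   | fish | engineer | water | Epsilon | white
  4   | cat | doctor | coffee | Alpha | red
  5   | dog | artist | juice | Delta | green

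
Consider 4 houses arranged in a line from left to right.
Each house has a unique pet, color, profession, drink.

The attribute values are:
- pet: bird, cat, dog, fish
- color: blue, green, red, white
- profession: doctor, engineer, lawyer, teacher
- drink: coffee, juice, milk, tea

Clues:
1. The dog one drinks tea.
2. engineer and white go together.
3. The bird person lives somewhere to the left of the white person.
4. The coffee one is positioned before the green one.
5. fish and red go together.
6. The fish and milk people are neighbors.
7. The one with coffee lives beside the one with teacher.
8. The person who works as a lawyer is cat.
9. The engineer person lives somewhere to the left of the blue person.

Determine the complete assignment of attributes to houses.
Solution:

House | Pet | Color | Profession | Drink
----------------------------------------
  1   | fish | red | doctor | coffee
  2   | bird | green | teacher | milk
  3   | dog | white | engineer | tea
  4   | cat | blue | lawyer | juice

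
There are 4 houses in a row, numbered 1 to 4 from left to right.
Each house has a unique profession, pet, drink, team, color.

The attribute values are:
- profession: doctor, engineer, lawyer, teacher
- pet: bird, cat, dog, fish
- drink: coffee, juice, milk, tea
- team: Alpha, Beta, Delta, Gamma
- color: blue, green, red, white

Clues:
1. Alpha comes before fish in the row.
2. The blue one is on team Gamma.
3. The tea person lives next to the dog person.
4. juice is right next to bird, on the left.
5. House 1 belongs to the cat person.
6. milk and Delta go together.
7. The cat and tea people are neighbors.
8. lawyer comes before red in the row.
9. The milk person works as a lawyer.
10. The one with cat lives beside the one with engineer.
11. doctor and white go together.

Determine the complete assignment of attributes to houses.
Solution:

House | Profession | Pet | Drink | Team | Color
-----------------------------------------------
  1   | doctor | cat | juice | Alpha | white
  2   | engineer | bird | tea | Gamma | blue
  3   | lawyer | dog | milk | Delta | green
  4   | teacher | fish | coffee | Beta | red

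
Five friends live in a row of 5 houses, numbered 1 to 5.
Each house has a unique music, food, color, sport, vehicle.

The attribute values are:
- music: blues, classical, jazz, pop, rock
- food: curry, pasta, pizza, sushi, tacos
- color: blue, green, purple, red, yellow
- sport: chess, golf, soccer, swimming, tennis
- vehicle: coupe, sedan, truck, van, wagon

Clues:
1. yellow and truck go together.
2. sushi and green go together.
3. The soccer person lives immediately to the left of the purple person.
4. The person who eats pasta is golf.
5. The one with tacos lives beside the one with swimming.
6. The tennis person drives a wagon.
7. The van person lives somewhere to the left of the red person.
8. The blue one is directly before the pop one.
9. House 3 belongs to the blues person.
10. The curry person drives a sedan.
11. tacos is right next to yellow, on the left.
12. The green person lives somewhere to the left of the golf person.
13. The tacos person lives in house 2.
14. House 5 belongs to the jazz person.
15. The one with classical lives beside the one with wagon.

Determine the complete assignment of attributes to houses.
Solution:

House | Music | Food | Color | Sport | Vehicle
----------------------------------------------
  1   | classical | curry | blue | soccer | sedan
  2   | pop | tacos | purple | tennis | wagon
  3   | blues | pizza | yellow | swimming | truck
  4   | rock | sushi | green | chess | van
  5   | jazz | pasta | red | golf | coupe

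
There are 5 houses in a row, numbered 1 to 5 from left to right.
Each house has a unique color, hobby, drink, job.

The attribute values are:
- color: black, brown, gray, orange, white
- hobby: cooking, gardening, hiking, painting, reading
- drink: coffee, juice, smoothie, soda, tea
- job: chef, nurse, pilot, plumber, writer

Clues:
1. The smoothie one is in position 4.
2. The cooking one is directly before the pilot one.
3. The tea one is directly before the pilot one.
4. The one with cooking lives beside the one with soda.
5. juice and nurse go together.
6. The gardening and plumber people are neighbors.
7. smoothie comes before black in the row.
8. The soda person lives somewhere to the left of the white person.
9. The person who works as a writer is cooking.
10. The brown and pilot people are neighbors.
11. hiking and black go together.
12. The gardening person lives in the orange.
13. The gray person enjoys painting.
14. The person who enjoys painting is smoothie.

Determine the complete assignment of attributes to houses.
Solution:

House | Color | Hobby | Drink | Job
-----------------------------------
  1   | brown | cooking | tea | writer
  2   | orange | gardening | soda | pilot
  3   | white | reading | coffee | plumber
  4   | gray | painting | smoothie | chef
  5   | black | hiking | juice | nurse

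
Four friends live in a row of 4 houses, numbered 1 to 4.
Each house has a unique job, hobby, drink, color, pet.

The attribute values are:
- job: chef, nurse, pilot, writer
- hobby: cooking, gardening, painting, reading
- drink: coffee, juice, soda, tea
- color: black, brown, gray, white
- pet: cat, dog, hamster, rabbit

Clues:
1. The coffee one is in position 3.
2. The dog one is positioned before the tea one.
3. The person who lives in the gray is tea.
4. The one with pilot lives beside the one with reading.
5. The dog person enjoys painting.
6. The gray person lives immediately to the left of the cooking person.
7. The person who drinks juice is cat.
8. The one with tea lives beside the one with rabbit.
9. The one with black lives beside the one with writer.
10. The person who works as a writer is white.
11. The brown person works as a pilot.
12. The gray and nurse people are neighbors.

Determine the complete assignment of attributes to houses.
Solution:

House | Job | Hobby | Drink | Color | Pet
-----------------------------------------
  1   | pilot | painting | soda | brown | dog
  2   | chef | reading | tea | gray | hamster
  3   | nurse | cooking | coffee | black | rabbit
  4   | writer | gardening | juice | white | cat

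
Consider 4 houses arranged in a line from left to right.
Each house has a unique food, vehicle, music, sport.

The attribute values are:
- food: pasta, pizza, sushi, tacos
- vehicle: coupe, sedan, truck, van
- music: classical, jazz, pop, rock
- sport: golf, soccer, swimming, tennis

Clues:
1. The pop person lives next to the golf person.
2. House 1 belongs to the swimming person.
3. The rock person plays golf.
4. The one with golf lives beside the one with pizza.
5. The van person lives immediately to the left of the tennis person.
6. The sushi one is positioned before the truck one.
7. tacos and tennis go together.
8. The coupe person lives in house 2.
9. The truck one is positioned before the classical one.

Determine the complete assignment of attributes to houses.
Solution:

House | Food | Vehicle | Music | Sport
--------------------------------------
  1   | sushi | van | jazz | swimming
  2   | tacos | coupe | pop | tennis
  3   | pasta | truck | rock | golf
  4   | pizza | sedan | classical | soccer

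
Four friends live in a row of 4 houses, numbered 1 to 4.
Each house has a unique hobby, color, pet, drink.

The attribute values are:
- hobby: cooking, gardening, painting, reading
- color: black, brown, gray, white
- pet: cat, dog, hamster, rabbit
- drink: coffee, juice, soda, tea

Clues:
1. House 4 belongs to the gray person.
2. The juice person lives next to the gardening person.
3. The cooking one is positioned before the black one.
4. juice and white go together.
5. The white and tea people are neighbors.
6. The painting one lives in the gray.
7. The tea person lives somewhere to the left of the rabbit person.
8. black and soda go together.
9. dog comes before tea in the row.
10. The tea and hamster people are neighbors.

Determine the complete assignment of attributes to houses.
Solution:

House | Hobby | Color | Pet | Drink
-----------------------------------
  1   | cooking | white | dog | juice
  2   | gardening | brown | cat | tea
  3   | reading | black | hamster | soda
  4   | painting | gray | rabbit | coffee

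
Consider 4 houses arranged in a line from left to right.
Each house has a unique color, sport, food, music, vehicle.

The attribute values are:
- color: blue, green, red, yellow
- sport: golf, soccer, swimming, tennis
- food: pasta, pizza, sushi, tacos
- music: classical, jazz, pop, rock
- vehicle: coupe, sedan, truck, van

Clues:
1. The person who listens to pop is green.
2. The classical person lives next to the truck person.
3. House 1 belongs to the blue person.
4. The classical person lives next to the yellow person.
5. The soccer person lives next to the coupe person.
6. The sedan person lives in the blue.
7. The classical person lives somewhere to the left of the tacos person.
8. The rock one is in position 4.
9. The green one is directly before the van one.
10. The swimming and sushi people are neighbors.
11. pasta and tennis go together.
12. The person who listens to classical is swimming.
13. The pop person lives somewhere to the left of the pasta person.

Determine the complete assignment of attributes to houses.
Solution:

House | Color | Sport | Food | Music | Vehicle
----------------------------------------------
  1   | blue | swimming | pizza | classical | sedan
  2   | yellow | soccer | sushi | jazz | truck
  3   | green | golf | tacos | pop | coupe
  4   | red | tennis | pasta | rock | van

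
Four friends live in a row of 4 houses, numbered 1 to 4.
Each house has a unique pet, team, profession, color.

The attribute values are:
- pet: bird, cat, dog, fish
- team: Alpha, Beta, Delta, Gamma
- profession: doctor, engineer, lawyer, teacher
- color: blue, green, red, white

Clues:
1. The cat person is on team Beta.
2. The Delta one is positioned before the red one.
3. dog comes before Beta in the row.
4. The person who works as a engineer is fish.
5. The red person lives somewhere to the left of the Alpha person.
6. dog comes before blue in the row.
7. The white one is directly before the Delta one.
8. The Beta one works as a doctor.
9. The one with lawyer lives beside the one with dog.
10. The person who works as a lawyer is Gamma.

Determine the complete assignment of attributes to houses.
Solution:

House | Pet | Team | Profession | Color
---------------------------------------
  1   | bird | Gamma | lawyer | white
  2   | dog | Delta | teacher | green
  3   | cat | Beta | doctor | red
  4   | fish | Alpha | engineer | blue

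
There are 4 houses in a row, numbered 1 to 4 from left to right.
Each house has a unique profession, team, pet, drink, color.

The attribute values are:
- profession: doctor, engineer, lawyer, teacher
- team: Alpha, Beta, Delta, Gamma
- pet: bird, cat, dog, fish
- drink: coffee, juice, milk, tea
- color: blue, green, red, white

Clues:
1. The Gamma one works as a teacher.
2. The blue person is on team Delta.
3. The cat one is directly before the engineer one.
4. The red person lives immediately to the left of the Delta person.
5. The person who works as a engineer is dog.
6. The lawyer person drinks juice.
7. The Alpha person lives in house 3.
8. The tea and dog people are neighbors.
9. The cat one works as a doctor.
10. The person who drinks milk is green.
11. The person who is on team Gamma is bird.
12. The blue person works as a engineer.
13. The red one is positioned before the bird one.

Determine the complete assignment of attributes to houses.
Solution:

House | Profession | Team | Pet | Drink | Color
-----------------------------------------------
  1   | doctor | Beta | cat | tea | red
  2   | engineer | Delta | dog | coffee | blue
  3   | lawyer | Alpha | fish | juice | white
  4   | teacher | Gamma | bird | milk | green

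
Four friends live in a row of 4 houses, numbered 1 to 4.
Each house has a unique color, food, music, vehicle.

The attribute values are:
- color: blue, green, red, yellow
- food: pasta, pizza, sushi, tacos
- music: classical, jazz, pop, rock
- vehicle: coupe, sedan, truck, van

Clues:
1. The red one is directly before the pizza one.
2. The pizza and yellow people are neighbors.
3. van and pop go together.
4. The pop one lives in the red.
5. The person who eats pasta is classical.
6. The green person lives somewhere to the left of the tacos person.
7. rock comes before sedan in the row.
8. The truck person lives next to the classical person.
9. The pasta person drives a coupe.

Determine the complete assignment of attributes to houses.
Solution:

House | Color | Food | Music | Vehicle
--------------------------------------
  1   | red | sushi | pop | van
  2   | green | pizza | rock | truck
  3   | yellow | pasta | classical | coupe
  4   | blue | tacos | jazz | sedan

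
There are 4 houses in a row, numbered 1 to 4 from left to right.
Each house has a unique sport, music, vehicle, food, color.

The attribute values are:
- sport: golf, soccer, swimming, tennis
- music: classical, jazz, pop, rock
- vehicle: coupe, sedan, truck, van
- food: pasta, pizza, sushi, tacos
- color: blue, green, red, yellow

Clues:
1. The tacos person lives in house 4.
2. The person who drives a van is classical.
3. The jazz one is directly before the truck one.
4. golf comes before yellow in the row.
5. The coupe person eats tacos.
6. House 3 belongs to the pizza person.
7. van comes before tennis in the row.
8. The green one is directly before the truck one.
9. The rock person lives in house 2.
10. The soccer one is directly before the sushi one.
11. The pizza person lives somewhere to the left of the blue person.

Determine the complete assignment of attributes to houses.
Solution:

House | Sport | Music | Vehicle | Food | Color
----------------------------------------------
  1   | soccer | jazz | sedan | pasta | green
  2   | golf | rock | truck | sushi | red
  3   | swimming | classical | van | pizza | yellow
  4   | tennis | pop | coupe | tacos | blue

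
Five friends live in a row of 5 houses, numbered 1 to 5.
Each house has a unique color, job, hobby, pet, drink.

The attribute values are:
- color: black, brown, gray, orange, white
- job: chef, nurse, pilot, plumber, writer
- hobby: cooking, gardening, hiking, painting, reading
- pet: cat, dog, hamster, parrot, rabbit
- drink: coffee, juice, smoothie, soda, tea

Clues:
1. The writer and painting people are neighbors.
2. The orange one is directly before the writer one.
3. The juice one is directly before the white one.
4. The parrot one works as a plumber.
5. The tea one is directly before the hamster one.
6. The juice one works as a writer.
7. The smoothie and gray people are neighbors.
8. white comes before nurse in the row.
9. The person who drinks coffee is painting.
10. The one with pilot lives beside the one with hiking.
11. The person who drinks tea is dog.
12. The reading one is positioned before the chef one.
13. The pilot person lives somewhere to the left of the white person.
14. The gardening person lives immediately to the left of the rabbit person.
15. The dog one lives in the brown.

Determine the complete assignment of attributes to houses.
Solution:

House | Color | Job | Hobby | Pet | Drink
-----------------------------------------
  1   | orange | pilot | gardening | cat | smoothie
  2   | gray | writer | hiking | rabbit | juice
  3   | white | plumber | painting | parrot | coffee
  4   | brown | nurse | reading | dog | tea
  5   | black | chef | cooking | hamster | soda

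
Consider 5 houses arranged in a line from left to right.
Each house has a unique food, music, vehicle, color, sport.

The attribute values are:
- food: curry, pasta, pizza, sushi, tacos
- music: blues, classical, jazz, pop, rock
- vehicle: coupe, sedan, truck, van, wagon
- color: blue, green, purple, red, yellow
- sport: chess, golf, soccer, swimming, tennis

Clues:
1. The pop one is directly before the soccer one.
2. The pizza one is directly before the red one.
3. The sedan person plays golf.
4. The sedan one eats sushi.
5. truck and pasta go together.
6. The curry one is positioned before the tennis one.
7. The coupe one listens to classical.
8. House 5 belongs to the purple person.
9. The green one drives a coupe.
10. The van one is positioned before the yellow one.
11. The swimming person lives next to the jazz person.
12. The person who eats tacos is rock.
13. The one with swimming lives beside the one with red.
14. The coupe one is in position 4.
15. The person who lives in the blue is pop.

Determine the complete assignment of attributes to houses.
Solution:

House | Food | Music | Vehicle | Color | Sport
----------------------------------------------
  1   | pizza | pop | van | blue | swimming
  2   | pasta | jazz | truck | red | soccer
  3   | sushi | blues | sedan | yellow | golf
  4   | curry | classical | coupe | green | chess
  5   | tacos | rock | wagon | purple | tennis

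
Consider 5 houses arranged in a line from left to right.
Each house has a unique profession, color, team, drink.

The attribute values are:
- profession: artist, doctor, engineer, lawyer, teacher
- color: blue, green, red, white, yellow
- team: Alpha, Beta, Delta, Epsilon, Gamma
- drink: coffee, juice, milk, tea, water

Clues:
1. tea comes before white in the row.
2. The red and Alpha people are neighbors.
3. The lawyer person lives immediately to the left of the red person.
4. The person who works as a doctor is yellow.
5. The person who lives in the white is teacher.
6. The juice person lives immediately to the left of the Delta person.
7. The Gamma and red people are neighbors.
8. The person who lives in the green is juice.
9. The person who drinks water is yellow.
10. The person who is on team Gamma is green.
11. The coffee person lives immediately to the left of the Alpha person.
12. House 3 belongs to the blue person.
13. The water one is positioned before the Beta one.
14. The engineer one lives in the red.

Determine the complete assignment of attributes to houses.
Solution:

House | Profession | Color | Team | Drink
-----------------------------------------
  1   | lawyer | green | Gamma | juice
  2   | engineer | red | Delta | coffee
  3   | artist | blue | Alpha | tea
  4   | doctor | yellow | Epsilon | water
  5   | teacher | white | Beta | milk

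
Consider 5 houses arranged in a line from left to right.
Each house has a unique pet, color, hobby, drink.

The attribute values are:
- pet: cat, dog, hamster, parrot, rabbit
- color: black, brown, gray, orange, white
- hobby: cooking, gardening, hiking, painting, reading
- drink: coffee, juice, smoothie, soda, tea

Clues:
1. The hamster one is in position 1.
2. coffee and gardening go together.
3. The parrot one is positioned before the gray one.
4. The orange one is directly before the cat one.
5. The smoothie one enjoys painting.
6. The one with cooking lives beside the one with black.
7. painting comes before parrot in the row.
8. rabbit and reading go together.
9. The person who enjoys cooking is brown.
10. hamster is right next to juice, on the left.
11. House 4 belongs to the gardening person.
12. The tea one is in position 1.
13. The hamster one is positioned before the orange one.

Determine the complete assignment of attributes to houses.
Solution:

House | Pet | Color | Hobby | Drink
-----------------------------------
  1   | hamster | brown | cooking | tea
  2   | rabbit | black | reading | juice
  3   | dog | white | painting | smoothie
  4   | parrot | orange | gardening | coffee
  5   | cat | gray | hiking | soda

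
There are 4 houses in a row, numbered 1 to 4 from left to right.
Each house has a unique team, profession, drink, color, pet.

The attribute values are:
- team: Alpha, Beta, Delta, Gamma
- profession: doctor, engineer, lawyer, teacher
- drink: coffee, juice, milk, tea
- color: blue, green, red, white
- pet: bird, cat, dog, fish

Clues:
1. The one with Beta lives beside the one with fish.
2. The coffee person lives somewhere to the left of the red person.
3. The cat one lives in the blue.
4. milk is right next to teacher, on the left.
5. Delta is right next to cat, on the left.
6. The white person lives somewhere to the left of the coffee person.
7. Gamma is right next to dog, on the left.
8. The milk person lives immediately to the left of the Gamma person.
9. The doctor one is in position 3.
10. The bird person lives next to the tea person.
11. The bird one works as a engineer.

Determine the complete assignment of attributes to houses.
Solution:

House | Team | Profession | Drink | Color | Pet
-----------------------------------------------
  1   | Delta | engineer | milk | white | bird
  2   | Gamma | teacher | tea | blue | cat
  3   | Beta | doctor | coffee | green | dog
  4   | Alpha | lawyer | juice | red | fish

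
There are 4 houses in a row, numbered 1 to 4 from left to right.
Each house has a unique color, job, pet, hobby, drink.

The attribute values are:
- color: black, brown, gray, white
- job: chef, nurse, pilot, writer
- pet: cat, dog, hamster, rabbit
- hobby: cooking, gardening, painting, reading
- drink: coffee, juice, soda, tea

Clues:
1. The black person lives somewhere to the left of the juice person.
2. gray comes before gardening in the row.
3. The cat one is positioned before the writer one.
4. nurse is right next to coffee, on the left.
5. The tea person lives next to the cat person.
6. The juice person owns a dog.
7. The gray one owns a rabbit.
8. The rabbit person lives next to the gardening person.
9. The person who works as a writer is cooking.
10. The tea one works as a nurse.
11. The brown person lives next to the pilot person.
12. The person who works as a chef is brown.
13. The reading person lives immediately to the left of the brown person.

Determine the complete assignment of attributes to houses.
Solution:

House | Color | Job | Pet | Hobby | Drink
-----------------------------------------
  1   | gray | nurse | rabbit | reading | tea
  2   | brown | chef | cat | gardening | coffee
  3   | black | pilot | hamster | painting | soda
  4   | white | writer | dog | cooking | juice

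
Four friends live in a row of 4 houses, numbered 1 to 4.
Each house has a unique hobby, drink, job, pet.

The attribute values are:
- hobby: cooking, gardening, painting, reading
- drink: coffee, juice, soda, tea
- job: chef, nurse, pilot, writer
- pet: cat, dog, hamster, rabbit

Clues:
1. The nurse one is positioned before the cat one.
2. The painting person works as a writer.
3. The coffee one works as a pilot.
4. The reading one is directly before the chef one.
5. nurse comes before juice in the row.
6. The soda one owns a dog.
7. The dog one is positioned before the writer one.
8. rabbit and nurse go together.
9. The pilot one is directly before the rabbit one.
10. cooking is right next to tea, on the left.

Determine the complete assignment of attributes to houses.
Solution:

House | Hobby | Drink | Job | Pet
---------------------------------
  1   | cooking | coffee | pilot | hamster
  2   | reading | tea | nurse | rabbit
  3   | gardening | soda | chef | dog
  4   | painting | juice | writer | cat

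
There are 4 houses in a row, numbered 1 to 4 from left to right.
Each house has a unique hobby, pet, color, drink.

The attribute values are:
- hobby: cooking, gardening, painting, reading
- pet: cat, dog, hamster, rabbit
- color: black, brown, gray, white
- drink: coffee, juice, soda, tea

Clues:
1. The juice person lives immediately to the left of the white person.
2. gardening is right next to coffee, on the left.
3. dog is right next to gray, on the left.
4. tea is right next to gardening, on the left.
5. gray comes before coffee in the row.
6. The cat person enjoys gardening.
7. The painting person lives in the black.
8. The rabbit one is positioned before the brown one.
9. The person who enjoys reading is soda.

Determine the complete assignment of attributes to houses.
Solution:

House | Hobby | Pet | Color | Drink
-----------------------------------
  1   | painting | dog | black | tea
  2   | gardening | cat | gray | juice
  3   | cooking | rabbit | white | coffee
  4   | reading | hamster | brown | soda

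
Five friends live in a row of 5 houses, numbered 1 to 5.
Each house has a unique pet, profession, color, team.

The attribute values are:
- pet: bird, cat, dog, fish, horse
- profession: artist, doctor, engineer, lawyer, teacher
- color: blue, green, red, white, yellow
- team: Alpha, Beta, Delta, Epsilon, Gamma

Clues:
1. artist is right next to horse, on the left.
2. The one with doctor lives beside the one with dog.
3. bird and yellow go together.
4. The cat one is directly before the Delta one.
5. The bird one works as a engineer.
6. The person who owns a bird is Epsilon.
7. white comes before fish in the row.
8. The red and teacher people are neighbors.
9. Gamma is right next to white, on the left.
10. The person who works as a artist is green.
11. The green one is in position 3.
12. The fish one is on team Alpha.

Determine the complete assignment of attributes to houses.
Solution:

House | Pet | Profession | Color | Team
---------------------------------------
  1   | cat | doctor | red | Gamma
  2   | dog | teacher | white | Delta
  3   | fish | artist | green | Alpha
  4   | horse | lawyer | blue | Beta
  5   | bird | engineer | yellow | Epsilon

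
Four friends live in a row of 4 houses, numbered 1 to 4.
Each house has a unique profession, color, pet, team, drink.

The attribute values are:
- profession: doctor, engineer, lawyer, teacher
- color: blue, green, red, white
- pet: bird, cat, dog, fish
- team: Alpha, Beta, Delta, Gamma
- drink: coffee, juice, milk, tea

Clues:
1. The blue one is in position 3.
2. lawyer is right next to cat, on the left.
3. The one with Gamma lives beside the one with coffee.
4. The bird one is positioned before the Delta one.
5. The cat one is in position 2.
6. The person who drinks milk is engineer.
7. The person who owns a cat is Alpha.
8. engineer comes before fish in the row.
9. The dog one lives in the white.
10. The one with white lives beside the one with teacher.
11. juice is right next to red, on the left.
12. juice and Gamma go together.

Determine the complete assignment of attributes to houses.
Solution:

House | Profession | Color | Pet | Team | Drink
-----------------------------------------------
  1   | lawyer | white | dog | Gamma | juice
  2   | teacher | red | cat | Alpha | coffee
  3   | engineer | blue | bird | Beta | milk
  4   | doctor | green | fish | Delta | tea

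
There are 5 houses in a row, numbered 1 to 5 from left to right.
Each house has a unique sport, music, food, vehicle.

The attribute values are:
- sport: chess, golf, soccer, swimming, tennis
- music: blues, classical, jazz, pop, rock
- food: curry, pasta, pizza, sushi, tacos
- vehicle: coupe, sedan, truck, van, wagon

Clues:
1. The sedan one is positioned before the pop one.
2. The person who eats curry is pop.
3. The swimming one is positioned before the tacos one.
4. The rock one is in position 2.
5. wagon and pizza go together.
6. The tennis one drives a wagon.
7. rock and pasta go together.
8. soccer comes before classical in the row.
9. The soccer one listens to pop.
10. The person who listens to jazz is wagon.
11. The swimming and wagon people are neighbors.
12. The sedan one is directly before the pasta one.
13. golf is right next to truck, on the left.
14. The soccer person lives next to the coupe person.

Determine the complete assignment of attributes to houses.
Solution:

House | Sport | Music | Food | Vehicle
--------------------------------------
  1   | golf | blues | sushi | sedan
  2   | swimming | rock | pasta | truck
  3   | tennis | jazz | pizza | wagon
  4   | soccer | pop | curry | van
  5   | chess | classical | tacos | coupe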